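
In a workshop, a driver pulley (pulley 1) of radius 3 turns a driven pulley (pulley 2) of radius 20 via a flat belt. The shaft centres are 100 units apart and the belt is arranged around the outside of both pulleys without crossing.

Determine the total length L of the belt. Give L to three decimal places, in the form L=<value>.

open belt: β = asin((r2−r1)/C) = asin(17/100) = 9.7878°
wrap1 = π − 2β = 160.4244°
wrap2 = π + 2β = 199.5756°
tangent length = C·cosβ = 98.5444
L = r1·wrap1 + r2·wrap2 + 2·C·cosβ = 3·2.7999 + 20·3.4833 + 2·98.5444 = 275.1537

L=275.154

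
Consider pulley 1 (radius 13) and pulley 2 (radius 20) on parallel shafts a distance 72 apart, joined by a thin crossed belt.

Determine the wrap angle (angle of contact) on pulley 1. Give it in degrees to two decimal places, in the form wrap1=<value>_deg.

crossed belt: β = asin((r1+r2)/C) = asin(33/72) = 27.2796°
wrap1 = wrap2 = π + 2β = 234.5592°

wrap1=234.56_deg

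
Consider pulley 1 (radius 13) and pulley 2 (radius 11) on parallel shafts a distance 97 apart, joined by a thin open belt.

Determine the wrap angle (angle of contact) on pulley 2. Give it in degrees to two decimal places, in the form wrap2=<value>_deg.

wrap2=177.64_deg

open belt: β = asin((r2−r1)/C) = asin(-2/97) = -1.1814°
wrap1 = π − 2β = 182.3629°
wrap2 = π + 2β = 177.6371°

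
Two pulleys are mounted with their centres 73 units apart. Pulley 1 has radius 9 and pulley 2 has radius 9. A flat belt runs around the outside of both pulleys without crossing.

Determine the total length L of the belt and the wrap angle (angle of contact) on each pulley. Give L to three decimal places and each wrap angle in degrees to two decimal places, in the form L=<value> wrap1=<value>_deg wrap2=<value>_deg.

L=202.549 wrap1=180.00_deg wrap2=180.00_deg

open belt: β = asin((r2−r1)/C) = asin(0/73) = 0.0000°
wrap1 = π − 2β = 180.0000°
wrap2 = π + 2β = 180.0000°
tangent length = C·cosβ = 73.0000
L = r1·wrap1 + r2·wrap2 + 2·C·cosβ = 9·3.1416 + 9·3.1416 + 2·73.0000 = 202.5487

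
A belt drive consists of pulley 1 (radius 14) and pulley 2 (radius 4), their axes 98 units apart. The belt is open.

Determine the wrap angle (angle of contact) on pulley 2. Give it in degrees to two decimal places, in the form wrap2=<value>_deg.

wrap2=168.29_deg

open belt: β = asin((r2−r1)/C) = asin(-10/98) = -5.8567°
wrap1 = π − 2β = 191.7134°
wrap2 = π + 2β = 168.2866°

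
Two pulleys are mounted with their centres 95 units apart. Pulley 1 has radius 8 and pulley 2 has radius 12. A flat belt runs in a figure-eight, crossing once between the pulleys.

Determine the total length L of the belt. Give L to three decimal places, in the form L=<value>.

crossed belt: β = asin((r1+r2)/C) = asin(20/95) = 12.1532°
wrap1 = wrap2 = π + 2β = 204.3064°
tangent length = C·cosβ = 92.8709
L = (r1+r2)·wrap + 2·C·cosβ = 20·3.5658 + 2·92.8709 = 257.0581

L=257.058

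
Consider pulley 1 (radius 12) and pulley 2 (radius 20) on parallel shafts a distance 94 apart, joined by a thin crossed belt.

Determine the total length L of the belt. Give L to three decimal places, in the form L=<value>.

crossed belt: β = asin((r1+r2)/C) = asin(32/94) = 19.9028°
wrap1 = wrap2 = π + 2β = 219.8056°
tangent length = C·cosβ = 88.3855
L = (r1+r2)·wrap + 2·C·cosβ = 32·3.8363 + 2·88.3855 = 299.5336

L=299.534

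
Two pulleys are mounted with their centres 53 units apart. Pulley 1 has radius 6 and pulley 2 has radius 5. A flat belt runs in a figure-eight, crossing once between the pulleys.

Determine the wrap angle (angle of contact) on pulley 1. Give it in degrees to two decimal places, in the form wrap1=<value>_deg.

crossed belt: β = asin((r1+r2)/C) = asin(11/53) = 11.9786°
wrap1 = wrap2 = π + 2β = 203.9573°

wrap1=203.96_deg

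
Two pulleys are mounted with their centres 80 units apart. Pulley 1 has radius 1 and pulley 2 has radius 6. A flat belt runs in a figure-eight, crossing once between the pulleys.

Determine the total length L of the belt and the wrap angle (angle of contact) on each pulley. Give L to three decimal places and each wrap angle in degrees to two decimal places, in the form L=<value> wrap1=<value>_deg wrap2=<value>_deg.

crossed belt: β = asin((r1+r2)/C) = asin(7/80) = 5.0198°
wrap1 = wrap2 = π + 2β = 190.0396°
tangent length = C·cosβ = 79.6932
L = (r1+r2)·wrap + 2·C·cosβ = 7·3.3168 + 2·79.6932 = 182.6040

L=182.604 wrap1=190.04_deg wrap2=190.04_deg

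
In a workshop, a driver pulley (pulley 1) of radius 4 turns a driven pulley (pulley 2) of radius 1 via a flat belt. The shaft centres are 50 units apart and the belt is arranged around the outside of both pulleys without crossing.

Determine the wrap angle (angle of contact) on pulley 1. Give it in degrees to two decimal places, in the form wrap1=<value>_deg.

open belt: β = asin((r2−r1)/C) = asin(-3/50) = -3.4398°
wrap1 = π − 2β = 186.8796°
wrap2 = π + 2β = 173.1204°

wrap1=186.88_deg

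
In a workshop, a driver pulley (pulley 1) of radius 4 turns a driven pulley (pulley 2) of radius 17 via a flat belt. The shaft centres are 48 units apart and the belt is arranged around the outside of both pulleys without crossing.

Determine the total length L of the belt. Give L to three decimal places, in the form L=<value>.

L=165.516

open belt: β = asin((r2−r1)/C) = asin(13/48) = 15.7139°
wrap1 = π − 2β = 148.5723°
wrap2 = π + 2β = 211.4277°
tangent length = C·cosβ = 46.2061
L = r1·wrap1 + r2·wrap2 + 2·C·cosβ = 4·2.5931 + 17·3.6901 + 2·46.2061 = 165.5163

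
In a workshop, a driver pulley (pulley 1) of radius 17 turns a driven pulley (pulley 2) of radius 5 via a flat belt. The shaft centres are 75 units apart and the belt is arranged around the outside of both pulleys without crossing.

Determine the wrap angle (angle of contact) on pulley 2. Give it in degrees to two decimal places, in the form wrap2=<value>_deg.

wrap2=161.59_deg

open belt: β = asin((r2−r1)/C) = asin(-12/75) = -9.2069°
wrap1 = π − 2β = 198.4138°
wrap2 = π + 2β = 161.5862°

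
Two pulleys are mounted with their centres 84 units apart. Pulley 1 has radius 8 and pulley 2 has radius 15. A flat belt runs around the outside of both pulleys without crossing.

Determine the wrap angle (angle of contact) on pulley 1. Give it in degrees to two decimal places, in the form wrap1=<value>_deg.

wrap1=170.44_deg

open belt: β = asin((r2−r1)/C) = asin(7/84) = 4.7802°
wrap1 = π − 2β = 170.4396°
wrap2 = π + 2β = 189.5604°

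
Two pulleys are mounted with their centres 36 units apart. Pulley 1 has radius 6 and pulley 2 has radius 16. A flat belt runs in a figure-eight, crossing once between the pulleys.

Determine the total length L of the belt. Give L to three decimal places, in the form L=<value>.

L=155.035

crossed belt: β = asin((r1+r2)/C) = asin(22/36) = 37.6699°
wrap1 = wrap2 = π + 2β = 255.3398°
tangent length = C·cosβ = 28.4956
L = (r1+r2)·wrap + 2·C·cosβ = 22·4.4565 + 2·28.4956 = 155.0347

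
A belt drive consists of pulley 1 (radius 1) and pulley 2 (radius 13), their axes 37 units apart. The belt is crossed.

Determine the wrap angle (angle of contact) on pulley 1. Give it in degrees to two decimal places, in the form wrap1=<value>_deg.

crossed belt: β = asin((r1+r2)/C) = asin(14/37) = 22.2333°
wrap1 = wrap2 = π + 2β = 224.4665°

wrap1=224.47_deg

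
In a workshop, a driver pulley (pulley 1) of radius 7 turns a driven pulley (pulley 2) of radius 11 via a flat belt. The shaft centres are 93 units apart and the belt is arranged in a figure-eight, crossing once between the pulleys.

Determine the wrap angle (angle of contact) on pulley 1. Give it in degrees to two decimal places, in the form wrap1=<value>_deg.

wrap1=202.32_deg

crossed belt: β = asin((r1+r2)/C) = asin(18/93) = 11.1599°
wrap1 = wrap2 = π + 2β = 202.3199°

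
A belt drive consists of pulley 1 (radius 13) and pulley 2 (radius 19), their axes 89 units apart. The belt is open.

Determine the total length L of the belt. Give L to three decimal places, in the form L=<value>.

L=278.936

open belt: β = asin((r2−r1)/C) = asin(6/89) = 3.8656°
wrap1 = π − 2β = 172.2689°
wrap2 = π + 2β = 187.7311°
tangent length = C·cosβ = 88.7975
L = r1·wrap1 + r2·wrap2 + 2·C·cosβ = 13·3.0067 + 19·3.2765 + 2·88.7975 = 278.9356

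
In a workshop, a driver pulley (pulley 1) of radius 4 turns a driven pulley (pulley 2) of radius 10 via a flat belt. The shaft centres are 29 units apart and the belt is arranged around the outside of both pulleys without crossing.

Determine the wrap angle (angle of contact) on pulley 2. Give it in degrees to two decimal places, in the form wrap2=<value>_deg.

wrap2=203.88_deg

open belt: β = asin((r2−r1)/C) = asin(6/29) = 11.9405°
wrap1 = π − 2β = 156.1189°
wrap2 = π + 2β = 203.8811°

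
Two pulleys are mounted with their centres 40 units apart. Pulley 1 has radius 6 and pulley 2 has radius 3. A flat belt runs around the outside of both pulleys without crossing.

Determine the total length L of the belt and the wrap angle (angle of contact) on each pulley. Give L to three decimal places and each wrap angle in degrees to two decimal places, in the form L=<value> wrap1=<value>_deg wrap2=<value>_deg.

open belt: β = asin((r2−r1)/C) = asin(-3/40) = -4.3012°
wrap1 = π − 2β = 188.6024°
wrap2 = π + 2β = 171.3976°
tangent length = C·cosβ = 39.8873
L = r1·wrap1 + r2·wrap2 + 2·C·cosβ = 6·3.2917 + 3·2.9915 + 2·39.8873 = 108.4994

L=108.499 wrap1=188.60_deg wrap2=171.40_deg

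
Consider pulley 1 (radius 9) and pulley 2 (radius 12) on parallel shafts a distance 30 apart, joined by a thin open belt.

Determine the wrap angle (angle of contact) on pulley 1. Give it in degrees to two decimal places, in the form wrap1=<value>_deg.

wrap1=168.52_deg

open belt: β = asin((r2−r1)/C) = asin(3/30) = 5.7392°
wrap1 = π − 2β = 168.5217°
wrap2 = π + 2β = 191.4783°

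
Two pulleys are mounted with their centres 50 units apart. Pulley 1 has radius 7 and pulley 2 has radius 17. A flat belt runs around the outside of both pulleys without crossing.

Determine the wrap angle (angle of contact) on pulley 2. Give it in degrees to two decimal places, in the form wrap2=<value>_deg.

open belt: β = asin((r2−r1)/C) = asin(10/50) = 11.5370°
wrap1 = π − 2β = 156.9261°
wrap2 = π + 2β = 203.0739°

wrap2=203.07_deg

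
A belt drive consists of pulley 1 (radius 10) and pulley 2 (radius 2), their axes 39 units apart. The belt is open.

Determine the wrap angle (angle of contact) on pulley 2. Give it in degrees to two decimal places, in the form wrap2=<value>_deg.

open belt: β = asin((r2−r1)/C) = asin(-8/39) = -11.8370°
wrap1 = π − 2β = 203.6740°
wrap2 = π + 2β = 156.3260°

wrap2=156.33_deg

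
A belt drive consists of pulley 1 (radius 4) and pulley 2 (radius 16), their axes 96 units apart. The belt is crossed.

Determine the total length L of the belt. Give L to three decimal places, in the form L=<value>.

crossed belt: β = asin((r1+r2)/C) = asin(20/96) = 12.0247°
wrap1 = wrap2 = π + 2β = 204.0494°
tangent length = C·cosβ = 93.8936
L = (r1+r2)·wrap + 2·C·cosβ = 20·3.5613 + 2·93.8936 = 259.0138

L=259.014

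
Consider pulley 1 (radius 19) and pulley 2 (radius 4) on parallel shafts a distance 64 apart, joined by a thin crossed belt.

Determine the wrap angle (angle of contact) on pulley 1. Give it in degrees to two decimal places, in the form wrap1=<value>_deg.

crossed belt: β = asin((r1+r2)/C) = asin(23/64) = 21.0618°
wrap1 = wrap2 = π + 2β = 222.1236°

wrap1=222.12_deg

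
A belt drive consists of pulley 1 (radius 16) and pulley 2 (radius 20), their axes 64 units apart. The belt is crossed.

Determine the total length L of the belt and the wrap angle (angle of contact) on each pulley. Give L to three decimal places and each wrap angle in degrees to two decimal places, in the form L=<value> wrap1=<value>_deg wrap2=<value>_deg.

crossed belt: β = asin((r1+r2)/C) = asin(36/64) = 34.2289°
wrap1 = wrap2 = π + 2β = 248.4577°
tangent length = C·cosβ = 52.9150
L = (r1+r2)·wrap + 2·C·cosβ = 36·4.3364 + 2·52.9150 = 261.9406

L=261.941 wrap1=248.46_deg wrap2=248.46_deg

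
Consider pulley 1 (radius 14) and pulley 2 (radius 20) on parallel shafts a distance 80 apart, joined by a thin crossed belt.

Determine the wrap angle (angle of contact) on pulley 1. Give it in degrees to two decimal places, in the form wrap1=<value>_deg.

crossed belt: β = asin((r1+r2)/C) = asin(34/80) = 25.1507°
wrap1 = wrap2 = π + 2β = 230.3013°

wrap1=230.30_deg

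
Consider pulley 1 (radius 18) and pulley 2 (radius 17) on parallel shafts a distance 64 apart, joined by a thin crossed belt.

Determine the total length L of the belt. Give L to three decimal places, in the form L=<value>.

crossed belt: β = asin((r1+r2)/C) = asin(35/64) = 33.1529°
wrap1 = wrap2 = π + 2β = 246.3058°
tangent length = C·cosβ = 53.5817
L = (r1+r2)·wrap + 2·C·cosβ = 35·4.2988 + 2·53.5817 = 257.6231

L=257.623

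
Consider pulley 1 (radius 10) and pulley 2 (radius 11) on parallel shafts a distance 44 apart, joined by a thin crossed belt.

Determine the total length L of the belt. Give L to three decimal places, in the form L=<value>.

L=164.201

crossed belt: β = asin((r1+r2)/C) = asin(21/44) = 28.5074°
wrap1 = wrap2 = π + 2β = 237.0149°
tangent length = C·cosβ = 38.6652
L = (r1+r2)·wrap + 2·C·cosβ = 21·4.1367 + 2·38.6652 = 164.2009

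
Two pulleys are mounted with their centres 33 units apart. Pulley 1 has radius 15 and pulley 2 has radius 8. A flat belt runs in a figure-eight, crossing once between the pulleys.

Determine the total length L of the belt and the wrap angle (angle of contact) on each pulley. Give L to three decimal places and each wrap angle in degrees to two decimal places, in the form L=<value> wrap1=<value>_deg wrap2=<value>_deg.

crossed belt: β = asin((r1+r2)/C) = asin(23/33) = 44.1844°
wrap1 = wrap2 = π + 2β = 268.3688°
tangent length = C·cosβ = 23.6643
L = (r1+r2)·wrap + 2·C·cosβ = 23·4.6839 + 2·23.6643 = 155.0588

L=155.059 wrap1=268.37_deg wrap2=268.37_deg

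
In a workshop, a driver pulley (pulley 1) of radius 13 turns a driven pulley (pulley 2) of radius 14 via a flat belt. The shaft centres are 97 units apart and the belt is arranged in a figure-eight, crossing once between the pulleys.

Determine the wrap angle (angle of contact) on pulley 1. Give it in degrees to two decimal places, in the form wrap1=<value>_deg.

wrap1=212.32_deg

crossed belt: β = asin((r1+r2)/C) = asin(27/97) = 16.1618°
wrap1 = wrap2 = π + 2β = 212.3236°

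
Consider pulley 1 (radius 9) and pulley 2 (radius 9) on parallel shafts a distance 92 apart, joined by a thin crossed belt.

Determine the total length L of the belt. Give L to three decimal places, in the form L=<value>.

L=244.082

crossed belt: β = asin((r1+r2)/C) = asin(18/92) = 11.2828°
wrap1 = wrap2 = π + 2β = 202.5656°
tangent length = C·cosβ = 90.2219
L = (r1+r2)·wrap + 2·C·cosβ = 18·3.5354 + 2·90.2219 = 244.0818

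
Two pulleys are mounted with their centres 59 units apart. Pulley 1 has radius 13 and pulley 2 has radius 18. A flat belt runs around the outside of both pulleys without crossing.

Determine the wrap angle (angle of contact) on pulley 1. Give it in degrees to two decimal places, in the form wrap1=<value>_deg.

wrap1=170.28_deg

open belt: β = asin((r2−r1)/C) = asin(5/59) = 4.8614°
wrap1 = π − 2β = 170.2772°
wrap2 = π + 2β = 189.7228°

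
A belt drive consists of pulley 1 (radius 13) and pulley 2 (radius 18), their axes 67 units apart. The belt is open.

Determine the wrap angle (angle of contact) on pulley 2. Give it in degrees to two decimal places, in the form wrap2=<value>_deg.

wrap2=188.56_deg

open belt: β = asin((r2−r1)/C) = asin(5/67) = 4.2798°
wrap1 = π − 2β = 171.4404°
wrap2 = π + 2β = 188.5596°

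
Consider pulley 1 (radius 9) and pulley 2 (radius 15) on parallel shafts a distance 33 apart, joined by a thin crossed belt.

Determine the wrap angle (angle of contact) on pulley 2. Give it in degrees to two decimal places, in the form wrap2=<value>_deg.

wrap2=273.32_deg

crossed belt: β = asin((r1+r2)/C) = asin(24/33) = 46.6582°
wrap1 = wrap2 = π + 2β = 273.3165°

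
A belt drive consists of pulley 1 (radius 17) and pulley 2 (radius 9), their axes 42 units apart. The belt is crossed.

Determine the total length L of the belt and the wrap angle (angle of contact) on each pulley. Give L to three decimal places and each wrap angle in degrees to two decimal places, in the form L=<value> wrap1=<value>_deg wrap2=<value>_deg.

crossed belt: β = asin((r1+r2)/C) = asin(26/42) = 38.2466°
wrap1 = wrap2 = π + 2β = 256.4932°
tangent length = C·cosβ = 32.9848
L = (r1+r2)·wrap + 2·C·cosβ = 26·4.4767 + 2·32.9848 = 182.3626

L=182.363 wrap1=256.49_deg wrap2=256.49_deg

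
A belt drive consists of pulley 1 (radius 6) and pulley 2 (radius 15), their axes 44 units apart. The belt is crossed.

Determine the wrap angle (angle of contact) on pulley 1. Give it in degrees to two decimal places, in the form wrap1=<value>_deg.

crossed belt: β = asin((r1+r2)/C) = asin(21/44) = 28.5074°
wrap1 = wrap2 = π + 2β = 237.0149°

wrap1=237.01_deg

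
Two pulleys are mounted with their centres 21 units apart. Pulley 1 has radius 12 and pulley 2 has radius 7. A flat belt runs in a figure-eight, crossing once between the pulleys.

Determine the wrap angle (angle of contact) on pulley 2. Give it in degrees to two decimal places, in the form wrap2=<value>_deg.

crossed belt: β = asin((r1+r2)/C) = asin(19/21) = 64.7912°
wrap1 = wrap2 = π + 2β = 309.5825°

wrap2=309.58_deg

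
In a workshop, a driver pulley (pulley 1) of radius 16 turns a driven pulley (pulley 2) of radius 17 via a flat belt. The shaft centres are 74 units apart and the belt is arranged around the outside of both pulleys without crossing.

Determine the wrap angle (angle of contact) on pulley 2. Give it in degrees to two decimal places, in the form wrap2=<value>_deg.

open belt: β = asin((r2−r1)/C) = asin(1/74) = 0.7743°
wrap1 = π − 2β = 178.4514°
wrap2 = π + 2β = 181.5486°

wrap2=181.55_deg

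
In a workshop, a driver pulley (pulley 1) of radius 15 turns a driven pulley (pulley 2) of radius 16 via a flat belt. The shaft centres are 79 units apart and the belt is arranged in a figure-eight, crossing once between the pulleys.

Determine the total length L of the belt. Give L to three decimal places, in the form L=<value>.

crossed belt: β = asin((r1+r2)/C) = asin(31/79) = 23.1042°
wrap1 = wrap2 = π + 2β = 226.2085°
tangent length = C·cosβ = 72.6636
L = (r1+r2)·wrap + 2·C·cosβ = 31·3.9481 + 2·72.6636 = 267.7178

L=267.718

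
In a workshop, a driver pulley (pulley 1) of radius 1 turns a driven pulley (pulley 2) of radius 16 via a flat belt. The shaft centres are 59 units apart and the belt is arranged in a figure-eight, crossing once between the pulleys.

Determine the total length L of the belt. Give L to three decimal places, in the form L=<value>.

L=176.340

crossed belt: β = asin((r1+r2)/C) = asin(17/59) = 16.7464°
wrap1 = wrap2 = π + 2β = 213.4927°
tangent length = C·cosβ = 56.4978
L = (r1+r2)·wrap + 2·C·cosβ = 17·3.7262 + 2·56.4978 = 176.3401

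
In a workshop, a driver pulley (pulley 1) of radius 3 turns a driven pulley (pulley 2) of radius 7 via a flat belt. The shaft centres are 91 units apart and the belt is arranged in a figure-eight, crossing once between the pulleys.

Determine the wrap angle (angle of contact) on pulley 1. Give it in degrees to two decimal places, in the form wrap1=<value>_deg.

wrap1=192.62_deg

crossed belt: β = asin((r1+r2)/C) = asin(10/91) = 6.3090°
wrap1 = wrap2 = π + 2β = 192.6180°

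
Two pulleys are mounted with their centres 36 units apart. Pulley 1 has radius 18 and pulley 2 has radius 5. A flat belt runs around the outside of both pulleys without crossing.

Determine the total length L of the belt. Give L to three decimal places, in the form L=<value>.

open belt: β = asin((r2−r1)/C) = asin(-13/36) = -21.1684°
wrap1 = π − 2β = 222.3369°
wrap2 = π + 2β = 137.6631°
tangent length = C·cosβ = 33.5708
L = r1·wrap1 + r2·wrap2 + 2·C·cosβ = 18·3.8805 + 5·2.4027 + 2·33.5708 = 149.0042

L=149.004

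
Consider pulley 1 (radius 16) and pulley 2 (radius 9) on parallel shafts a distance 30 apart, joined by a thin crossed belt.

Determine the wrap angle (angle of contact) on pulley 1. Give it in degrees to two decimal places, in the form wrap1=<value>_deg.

wrap1=292.89_deg

crossed belt: β = asin((r1+r2)/C) = asin(25/30) = 56.4427°
wrap1 = wrap2 = π + 2β = 292.8854°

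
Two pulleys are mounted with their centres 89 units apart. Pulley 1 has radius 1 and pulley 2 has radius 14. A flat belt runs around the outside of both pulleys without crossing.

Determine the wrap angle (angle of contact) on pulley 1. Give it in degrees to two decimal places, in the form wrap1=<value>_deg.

wrap1=163.20_deg

open belt: β = asin((r2−r1)/C) = asin(13/89) = 8.3991°
wrap1 = π − 2β = 163.2018°
wrap2 = π + 2β = 196.7982°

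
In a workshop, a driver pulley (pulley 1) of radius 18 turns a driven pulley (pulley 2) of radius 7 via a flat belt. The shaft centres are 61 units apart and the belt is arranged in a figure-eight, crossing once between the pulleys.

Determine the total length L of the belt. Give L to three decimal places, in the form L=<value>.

L=210.937

crossed belt: β = asin((r1+r2)/C) = asin(25/61) = 24.1945°
wrap1 = wrap2 = π + 2β = 228.3891°
tangent length = C·cosβ = 55.6417
L = (r1+r2)·wrap + 2·C·cosβ = 25·3.9861 + 2·55.6417 = 210.9370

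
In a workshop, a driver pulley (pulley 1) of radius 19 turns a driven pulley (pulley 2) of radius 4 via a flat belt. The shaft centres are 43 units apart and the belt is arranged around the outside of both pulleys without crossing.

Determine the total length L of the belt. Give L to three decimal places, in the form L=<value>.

open belt: β = asin((r2−r1)/C) = asin(-15/43) = -20.4162°
wrap1 = π − 2β = 220.8324°
wrap2 = π + 2β = 139.1676°
tangent length = C·cosβ = 40.2989
L = r1·wrap1 + r2·wrap2 + 2·C·cosβ = 19·3.8543 + 4·2.4289 + 2·40.2989 = 163.5443

L=163.544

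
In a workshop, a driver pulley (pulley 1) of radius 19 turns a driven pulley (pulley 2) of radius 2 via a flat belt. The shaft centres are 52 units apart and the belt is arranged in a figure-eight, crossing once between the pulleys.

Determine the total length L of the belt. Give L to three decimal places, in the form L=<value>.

L=178.576

crossed belt: β = asin((r1+r2)/C) = asin(21/52) = 23.8188°
wrap1 = wrap2 = π + 2β = 227.6377°
tangent length = C·cosβ = 47.5710
L = (r1+r2)·wrap + 2·C·cosβ = 21·3.9730 + 2·47.5710 = 178.5756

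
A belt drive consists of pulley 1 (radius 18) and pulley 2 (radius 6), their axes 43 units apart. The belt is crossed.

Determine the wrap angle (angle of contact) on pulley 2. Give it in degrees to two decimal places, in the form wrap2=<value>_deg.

crossed belt: β = asin((r1+r2)/C) = asin(24/43) = 33.9272°
wrap1 = wrap2 = π + 2β = 247.8545°

wrap2=247.85_deg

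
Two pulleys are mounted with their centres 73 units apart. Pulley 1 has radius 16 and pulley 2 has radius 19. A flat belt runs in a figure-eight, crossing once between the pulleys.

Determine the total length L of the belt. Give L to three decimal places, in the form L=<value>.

crossed belt: β = asin((r1+r2)/C) = asin(35/73) = 28.6496°
wrap1 = wrap2 = π + 2β = 237.2992°
tangent length = C·cosβ = 64.0625
L = (r1+r2)·wrap + 2·C·cosβ = 35·4.1417 + 2·64.0625 = 273.0828

L=273.083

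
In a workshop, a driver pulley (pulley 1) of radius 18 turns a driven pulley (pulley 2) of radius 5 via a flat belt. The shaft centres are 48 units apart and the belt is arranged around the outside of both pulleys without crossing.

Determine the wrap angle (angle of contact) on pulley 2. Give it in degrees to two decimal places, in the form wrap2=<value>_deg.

wrap2=148.57_deg

open belt: β = asin((r2−r1)/C) = asin(-13/48) = -15.7139°
wrap1 = π − 2β = 211.4277°
wrap2 = π + 2β = 148.5723°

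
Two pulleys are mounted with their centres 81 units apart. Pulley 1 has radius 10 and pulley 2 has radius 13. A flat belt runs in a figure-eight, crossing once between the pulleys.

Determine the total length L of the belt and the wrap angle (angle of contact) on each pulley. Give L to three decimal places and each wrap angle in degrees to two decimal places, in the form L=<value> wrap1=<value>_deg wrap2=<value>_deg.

L=240.832 wrap1=212.99_deg wrap2=212.99_deg

crossed belt: β = asin((r1+r2)/C) = asin(23/81) = 16.4961°
wrap1 = wrap2 = π + 2β = 212.9923°
tangent length = C·cosβ = 77.6660
L = (r1+r2)·wrap + 2·C·cosβ = 23·3.7174 + 2·77.6660 = 240.8325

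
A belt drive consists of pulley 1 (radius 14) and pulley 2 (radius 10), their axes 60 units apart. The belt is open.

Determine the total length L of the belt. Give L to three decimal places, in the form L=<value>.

open belt: β = asin((r2−r1)/C) = asin(-4/60) = -3.8226°
wrap1 = π − 2β = 187.6451°
wrap2 = π + 2β = 172.3549°
tangent length = C·cosβ = 59.8665
L = r1·wrap1 + r2·wrap2 + 2·C·cosβ = 14·3.2750 + 10·3.0082 + 2·59.8665 = 195.6650

L=195.665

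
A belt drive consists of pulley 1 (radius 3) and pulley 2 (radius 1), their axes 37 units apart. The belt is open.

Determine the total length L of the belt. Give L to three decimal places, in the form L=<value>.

L=86.675

open belt: β = asin((r2−r1)/C) = asin(-2/37) = -3.0986°
wrap1 = π − 2β = 186.1972°
wrap2 = π + 2β = 173.8028°
tangent length = C·cosβ = 36.9459
L = r1·wrap1 + r2·wrap2 + 2·C·cosβ = 3·3.2498 + 1·3.0334 + 2·36.9459 = 86.6745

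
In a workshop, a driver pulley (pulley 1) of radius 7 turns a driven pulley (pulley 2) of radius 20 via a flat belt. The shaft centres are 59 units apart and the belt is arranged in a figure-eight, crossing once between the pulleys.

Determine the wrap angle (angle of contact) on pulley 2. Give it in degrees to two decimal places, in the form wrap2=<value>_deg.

wrap2=234.47_deg

crossed belt: β = asin((r1+r2)/C) = asin(27/59) = 27.2341°
wrap1 = wrap2 = π + 2β = 234.4682°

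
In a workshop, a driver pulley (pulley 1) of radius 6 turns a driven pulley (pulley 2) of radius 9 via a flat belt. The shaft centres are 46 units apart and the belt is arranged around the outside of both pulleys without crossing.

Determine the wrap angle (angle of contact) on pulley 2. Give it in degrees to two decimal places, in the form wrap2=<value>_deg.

open belt: β = asin((r2−r1)/C) = asin(3/46) = 3.7393°
wrap1 = π − 2β = 172.5213°
wrap2 = π + 2β = 187.4787°

wrap2=187.48_deg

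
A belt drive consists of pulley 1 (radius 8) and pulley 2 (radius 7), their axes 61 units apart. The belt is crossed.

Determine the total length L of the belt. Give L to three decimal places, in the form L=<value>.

L=172.831

crossed belt: β = asin((r1+r2)/C) = asin(15/61) = 14.2351°
wrap1 = wrap2 = π + 2β = 208.4702°
tangent length = C·cosβ = 59.1270
L = (r1+r2)·wrap + 2·C·cosβ = 15·3.6385 + 2·59.1270 = 172.8313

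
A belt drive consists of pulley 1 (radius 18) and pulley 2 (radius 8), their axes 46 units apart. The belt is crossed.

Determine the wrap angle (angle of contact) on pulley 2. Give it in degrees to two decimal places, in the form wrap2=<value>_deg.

wrap2=248.83_deg

crossed belt: β = asin((r1+r2)/C) = asin(26/46) = 34.4174°
wrap1 = wrap2 = π + 2β = 248.8348°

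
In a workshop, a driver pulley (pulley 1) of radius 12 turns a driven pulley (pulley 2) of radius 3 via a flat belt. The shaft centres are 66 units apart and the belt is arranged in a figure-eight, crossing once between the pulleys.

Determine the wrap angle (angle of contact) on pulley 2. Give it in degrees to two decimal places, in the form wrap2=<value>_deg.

crossed belt: β = asin((r1+r2)/C) = asin(15/66) = 13.1366°
wrap1 = wrap2 = π + 2β = 206.2731°

wrap2=206.27_deg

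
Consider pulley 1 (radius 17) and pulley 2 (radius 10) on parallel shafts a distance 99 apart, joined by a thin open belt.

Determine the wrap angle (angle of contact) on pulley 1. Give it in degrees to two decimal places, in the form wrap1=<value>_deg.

open belt: β = asin((r2−r1)/C) = asin(-7/99) = -4.0546°
wrap1 = π − 2β = 188.1092°
wrap2 = π + 2β = 171.8908°

wrap1=188.11_deg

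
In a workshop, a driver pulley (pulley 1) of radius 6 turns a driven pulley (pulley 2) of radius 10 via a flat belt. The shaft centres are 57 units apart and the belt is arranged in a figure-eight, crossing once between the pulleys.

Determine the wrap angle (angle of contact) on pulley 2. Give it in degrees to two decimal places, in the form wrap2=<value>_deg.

wrap2=212.60_deg

crossed belt: β = asin((r1+r2)/C) = asin(16/57) = 16.3021°
wrap1 = wrap2 = π + 2β = 212.6042°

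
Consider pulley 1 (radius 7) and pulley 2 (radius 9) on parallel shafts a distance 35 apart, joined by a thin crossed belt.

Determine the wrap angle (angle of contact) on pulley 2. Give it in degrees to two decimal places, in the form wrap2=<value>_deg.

crossed belt: β = asin((r1+r2)/C) = asin(16/35) = 27.2029°
wrap1 = wrap2 = π + 2β = 234.4058°

wrap2=234.41_deg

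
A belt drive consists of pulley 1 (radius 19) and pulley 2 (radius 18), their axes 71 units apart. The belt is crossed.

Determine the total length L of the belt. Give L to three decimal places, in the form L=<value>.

L=277.998

crossed belt: β = asin((r1+r2)/C) = asin(37/71) = 31.4079°
wrap1 = wrap2 = π + 2β = 242.8157°
tangent length = C·cosβ = 60.5970
L = (r1+r2)·wrap + 2·C·cosβ = 37·4.2379 + 2·60.5970 = 277.9976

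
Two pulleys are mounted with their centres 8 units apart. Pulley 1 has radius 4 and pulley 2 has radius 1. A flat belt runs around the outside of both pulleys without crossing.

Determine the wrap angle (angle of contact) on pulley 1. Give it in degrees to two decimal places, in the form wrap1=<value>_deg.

open belt: β = asin((r2−r1)/C) = asin(-3/8) = -22.0243°
wrap1 = π − 2β = 224.0486°
wrap2 = π + 2β = 135.9514°

wrap1=224.05_deg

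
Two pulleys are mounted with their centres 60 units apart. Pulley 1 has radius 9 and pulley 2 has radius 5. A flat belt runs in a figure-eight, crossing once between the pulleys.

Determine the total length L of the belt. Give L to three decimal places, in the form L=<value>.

crossed belt: β = asin((r1+r2)/C) = asin(14/60) = 13.4934°
wrap1 = wrap2 = π + 2β = 206.9868°
tangent length = C·cosβ = 58.3438
L = (r1+r2)·wrap + 2·C·cosβ = 14·3.6126 + 2·58.3438 = 167.2640

L=167.264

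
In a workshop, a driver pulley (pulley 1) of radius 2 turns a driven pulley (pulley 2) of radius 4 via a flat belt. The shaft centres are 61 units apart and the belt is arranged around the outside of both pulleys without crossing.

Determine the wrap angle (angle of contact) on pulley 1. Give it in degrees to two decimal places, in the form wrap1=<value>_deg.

open belt: β = asin((r2−r1)/C) = asin(2/61) = 1.8789°
wrap1 = π − 2β = 176.2422°
wrap2 = π + 2β = 183.7578°

wrap1=176.24_deg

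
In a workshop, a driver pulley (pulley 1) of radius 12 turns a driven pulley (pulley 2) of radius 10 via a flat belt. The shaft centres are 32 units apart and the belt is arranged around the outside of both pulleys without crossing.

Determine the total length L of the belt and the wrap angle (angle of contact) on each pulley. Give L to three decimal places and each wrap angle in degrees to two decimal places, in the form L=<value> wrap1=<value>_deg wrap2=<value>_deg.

open belt: β = asin((r2−r1)/C) = asin(-2/32) = -3.5833°
wrap1 = π − 2β = 187.1666°
wrap2 = π + 2β = 172.8334°
tangent length = C·cosβ = 31.9374
L = r1·wrap1 + r2·wrap2 + 2·C·cosβ = 12·3.2667 + 10·3.0165 + 2·31.9374 = 133.2401

L=133.240 wrap1=187.17_deg wrap2=172.83_deg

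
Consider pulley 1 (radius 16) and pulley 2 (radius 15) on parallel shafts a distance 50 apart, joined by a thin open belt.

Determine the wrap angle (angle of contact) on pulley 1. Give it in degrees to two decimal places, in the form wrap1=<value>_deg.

wrap1=182.29_deg

open belt: β = asin((r2−r1)/C) = asin(-1/50) = -1.1460°
wrap1 = π − 2β = 182.2920°
wrap2 = π + 2β = 177.7080°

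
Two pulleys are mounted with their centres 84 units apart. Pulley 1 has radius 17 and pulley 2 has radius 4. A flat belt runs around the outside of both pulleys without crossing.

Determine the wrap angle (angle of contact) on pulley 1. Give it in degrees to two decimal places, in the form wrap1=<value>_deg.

open belt: β = asin((r2−r1)/C) = asin(-13/84) = -8.9030°
wrap1 = π − 2β = 197.8060°
wrap2 = π + 2β = 162.1940°

wrap1=197.81_deg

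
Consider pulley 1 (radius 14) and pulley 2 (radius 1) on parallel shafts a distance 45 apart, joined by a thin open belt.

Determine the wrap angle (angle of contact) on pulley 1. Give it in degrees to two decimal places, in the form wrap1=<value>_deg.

wrap1=213.58_deg

open belt: β = asin((r2−r1)/C) = asin(-13/45) = -16.7914°
wrap1 = π − 2β = 213.5829°
wrap2 = π + 2β = 146.4171°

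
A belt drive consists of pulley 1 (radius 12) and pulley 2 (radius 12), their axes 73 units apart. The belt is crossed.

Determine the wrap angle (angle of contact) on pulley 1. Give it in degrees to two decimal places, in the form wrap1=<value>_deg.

crossed belt: β = asin((r1+r2)/C) = asin(24/73) = 19.1940°
wrap1 = wrap2 = π + 2β = 218.3879°

wrap1=218.39_deg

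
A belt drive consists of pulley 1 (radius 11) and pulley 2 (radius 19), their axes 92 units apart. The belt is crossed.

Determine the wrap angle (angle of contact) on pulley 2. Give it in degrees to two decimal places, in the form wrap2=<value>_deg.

wrap2=218.06_deg

crossed belt: β = asin((r1+r2)/C) = asin(30/92) = 19.0314°
wrap1 = wrap2 = π + 2β = 218.0629°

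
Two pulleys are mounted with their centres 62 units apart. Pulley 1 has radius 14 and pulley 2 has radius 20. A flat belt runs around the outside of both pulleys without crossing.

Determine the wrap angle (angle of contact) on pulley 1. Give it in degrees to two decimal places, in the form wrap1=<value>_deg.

open belt: β = asin((r2−r1)/C) = asin(6/62) = 5.5534°
wrap1 = π − 2β = 168.8931°
wrap2 = π + 2β = 191.1069°

wrap1=168.89_deg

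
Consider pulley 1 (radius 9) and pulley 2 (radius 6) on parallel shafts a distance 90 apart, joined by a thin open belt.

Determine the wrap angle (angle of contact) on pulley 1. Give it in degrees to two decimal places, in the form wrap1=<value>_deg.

open belt: β = asin((r2−r1)/C) = asin(-3/90) = -1.9102°
wrap1 = π − 2β = 183.8204°
wrap2 = π + 2β = 176.1796°

wrap1=183.82_deg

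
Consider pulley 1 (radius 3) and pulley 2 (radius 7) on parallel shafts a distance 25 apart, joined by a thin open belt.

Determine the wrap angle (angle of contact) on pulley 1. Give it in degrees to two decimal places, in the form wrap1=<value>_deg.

wrap1=161.59_deg

open belt: β = asin((r2−r1)/C) = asin(4/25) = 9.2069°
wrap1 = π − 2β = 161.5862°
wrap2 = π + 2β = 198.4138°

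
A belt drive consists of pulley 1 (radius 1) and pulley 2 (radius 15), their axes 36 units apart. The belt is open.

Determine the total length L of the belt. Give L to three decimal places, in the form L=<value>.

L=127.782

open belt: β = asin((r2−r1)/C) = asin(14/36) = 22.8854°
wrap1 = π − 2β = 134.2292°
wrap2 = π + 2β = 225.7708°
tangent length = C·cosβ = 33.1662
L = r1·wrap1 + r2·wrap2 + 2·C·cosβ = 1·2.3427 + 15·3.9404 + 2·33.1662 = 127.7819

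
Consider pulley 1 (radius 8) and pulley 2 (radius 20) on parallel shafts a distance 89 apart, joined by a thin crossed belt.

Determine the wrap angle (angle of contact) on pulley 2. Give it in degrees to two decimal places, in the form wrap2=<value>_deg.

crossed belt: β = asin((r1+r2)/C) = asin(28/89) = 18.3371°
wrap1 = wrap2 = π + 2β = 216.6741°

wrap2=216.67_deg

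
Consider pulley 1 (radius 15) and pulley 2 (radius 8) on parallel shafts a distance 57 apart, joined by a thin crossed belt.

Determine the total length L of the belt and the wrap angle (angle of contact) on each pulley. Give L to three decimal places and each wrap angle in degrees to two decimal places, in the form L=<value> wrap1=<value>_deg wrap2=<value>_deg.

crossed belt: β = asin((r1+r2)/C) = asin(23/57) = 23.7977°
wrap1 = wrap2 = π + 2β = 227.5954°
tangent length = C·cosβ = 52.1536
L = (r1+r2)·wrap + 2·C·cosβ = 23·3.9723 + 2·52.1536 = 195.6699

L=195.670 wrap1=227.60_deg wrap2=227.60_deg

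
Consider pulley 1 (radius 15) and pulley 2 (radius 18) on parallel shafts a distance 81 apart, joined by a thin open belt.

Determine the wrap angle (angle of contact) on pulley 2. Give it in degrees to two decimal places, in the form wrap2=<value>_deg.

open belt: β = asin((r2−r1)/C) = asin(3/81) = 2.1226°
wrap1 = π − 2β = 175.7549°
wrap2 = π + 2β = 184.2451°

wrap2=184.25_deg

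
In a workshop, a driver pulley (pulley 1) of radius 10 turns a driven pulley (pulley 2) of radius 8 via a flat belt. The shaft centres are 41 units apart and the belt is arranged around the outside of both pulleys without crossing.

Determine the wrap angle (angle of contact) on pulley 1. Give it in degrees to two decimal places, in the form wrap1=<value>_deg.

open belt: β = asin((r2−r1)/C) = asin(-2/41) = -2.7960°
wrap1 = π − 2β = 185.5921°
wrap2 = π + 2β = 174.4079°

wrap1=185.59_deg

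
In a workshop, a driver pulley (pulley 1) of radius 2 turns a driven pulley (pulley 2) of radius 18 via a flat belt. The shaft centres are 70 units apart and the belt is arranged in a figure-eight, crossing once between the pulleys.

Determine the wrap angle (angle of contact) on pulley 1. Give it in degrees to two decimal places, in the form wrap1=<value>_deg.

crossed belt: β = asin((r1+r2)/C) = asin(20/70) = 16.6015°
wrap1 = wrap2 = π + 2β = 213.2031°

wrap1=213.20_deg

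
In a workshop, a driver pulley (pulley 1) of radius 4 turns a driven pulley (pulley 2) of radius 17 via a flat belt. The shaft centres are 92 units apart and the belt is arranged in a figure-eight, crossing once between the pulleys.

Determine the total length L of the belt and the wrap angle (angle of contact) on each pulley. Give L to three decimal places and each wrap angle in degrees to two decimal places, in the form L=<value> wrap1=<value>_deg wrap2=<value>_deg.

L=254.788 wrap1=206.39_deg wrap2=206.39_deg

crossed belt: β = asin((r1+r2)/C) = asin(21/92) = 13.1947°
wrap1 = wrap2 = π + 2β = 206.3894°
tangent length = C·cosβ = 89.5712
L = (r1+r2)·wrap + 2·C·cosβ = 21·3.6022 + 2·89.5712 = 254.7881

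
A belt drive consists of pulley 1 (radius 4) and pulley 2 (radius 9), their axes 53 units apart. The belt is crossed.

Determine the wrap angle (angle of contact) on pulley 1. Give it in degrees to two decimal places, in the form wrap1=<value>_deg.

crossed belt: β = asin((r1+r2)/C) = asin(13/53) = 14.1986°
wrap1 = wrap2 = π + 2β = 208.3971°

wrap1=208.40_deg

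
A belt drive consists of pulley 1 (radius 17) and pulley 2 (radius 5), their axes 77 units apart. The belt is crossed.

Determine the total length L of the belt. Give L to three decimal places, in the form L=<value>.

L=229.445

crossed belt: β = asin((r1+r2)/C) = asin(22/77) = 16.6015°
wrap1 = wrap2 = π + 2β = 213.2031°
tangent length = C·cosβ = 73.7902
L = (r1+r2)·wrap + 2·C·cosβ = 22·3.7211 + 2·73.7902 = 229.4446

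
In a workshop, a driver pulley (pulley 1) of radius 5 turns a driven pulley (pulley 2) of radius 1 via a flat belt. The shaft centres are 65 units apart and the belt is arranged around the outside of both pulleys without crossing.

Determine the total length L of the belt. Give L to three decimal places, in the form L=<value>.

open belt: β = asin((r2−r1)/C) = asin(-4/65) = -3.5281°
wrap1 = π − 2β = 187.0562°
wrap2 = π + 2β = 172.9438°
tangent length = C·cosβ = 64.8768
L = r1·wrap1 + r2·wrap2 + 2·C·cosβ = 5·3.2647 + 1·3.0184 + 2·64.8768 = 149.0958

L=149.096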